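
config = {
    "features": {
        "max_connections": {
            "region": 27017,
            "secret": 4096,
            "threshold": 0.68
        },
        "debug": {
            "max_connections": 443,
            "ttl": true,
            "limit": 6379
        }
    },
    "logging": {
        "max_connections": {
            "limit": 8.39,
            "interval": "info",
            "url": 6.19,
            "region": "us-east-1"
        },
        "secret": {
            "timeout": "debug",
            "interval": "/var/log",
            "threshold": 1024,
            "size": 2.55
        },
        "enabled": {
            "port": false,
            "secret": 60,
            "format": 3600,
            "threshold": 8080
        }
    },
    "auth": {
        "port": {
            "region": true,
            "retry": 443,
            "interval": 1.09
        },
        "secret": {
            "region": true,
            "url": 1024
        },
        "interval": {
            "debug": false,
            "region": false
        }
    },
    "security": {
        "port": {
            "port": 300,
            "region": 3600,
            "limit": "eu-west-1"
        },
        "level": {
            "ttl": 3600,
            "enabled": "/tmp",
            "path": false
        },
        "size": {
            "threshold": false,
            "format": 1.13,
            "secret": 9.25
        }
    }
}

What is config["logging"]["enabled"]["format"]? 3600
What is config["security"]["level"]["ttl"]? 3600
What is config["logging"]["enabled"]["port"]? False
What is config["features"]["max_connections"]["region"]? 27017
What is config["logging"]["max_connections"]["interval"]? "info"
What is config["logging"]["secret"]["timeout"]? "debug"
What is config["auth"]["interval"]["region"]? False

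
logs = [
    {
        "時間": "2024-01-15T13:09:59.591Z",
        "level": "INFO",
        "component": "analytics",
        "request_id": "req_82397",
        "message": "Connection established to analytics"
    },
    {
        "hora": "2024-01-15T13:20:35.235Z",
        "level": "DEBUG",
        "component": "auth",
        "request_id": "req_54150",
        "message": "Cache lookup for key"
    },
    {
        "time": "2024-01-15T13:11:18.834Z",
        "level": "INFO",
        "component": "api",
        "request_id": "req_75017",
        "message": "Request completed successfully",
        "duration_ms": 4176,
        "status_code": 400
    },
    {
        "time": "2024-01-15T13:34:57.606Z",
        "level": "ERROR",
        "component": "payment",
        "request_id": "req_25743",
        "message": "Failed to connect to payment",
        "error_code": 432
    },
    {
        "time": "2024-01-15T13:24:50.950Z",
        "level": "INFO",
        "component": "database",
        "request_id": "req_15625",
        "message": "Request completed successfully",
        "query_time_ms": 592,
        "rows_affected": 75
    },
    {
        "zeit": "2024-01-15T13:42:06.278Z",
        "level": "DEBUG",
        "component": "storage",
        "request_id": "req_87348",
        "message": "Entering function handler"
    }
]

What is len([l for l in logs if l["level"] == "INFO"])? 3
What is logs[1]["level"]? "DEBUG"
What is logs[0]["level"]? "INFO"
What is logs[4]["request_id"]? "req_15625"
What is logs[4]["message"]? "Request completed successfully"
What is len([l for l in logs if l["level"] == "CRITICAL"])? 0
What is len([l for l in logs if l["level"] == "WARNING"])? 0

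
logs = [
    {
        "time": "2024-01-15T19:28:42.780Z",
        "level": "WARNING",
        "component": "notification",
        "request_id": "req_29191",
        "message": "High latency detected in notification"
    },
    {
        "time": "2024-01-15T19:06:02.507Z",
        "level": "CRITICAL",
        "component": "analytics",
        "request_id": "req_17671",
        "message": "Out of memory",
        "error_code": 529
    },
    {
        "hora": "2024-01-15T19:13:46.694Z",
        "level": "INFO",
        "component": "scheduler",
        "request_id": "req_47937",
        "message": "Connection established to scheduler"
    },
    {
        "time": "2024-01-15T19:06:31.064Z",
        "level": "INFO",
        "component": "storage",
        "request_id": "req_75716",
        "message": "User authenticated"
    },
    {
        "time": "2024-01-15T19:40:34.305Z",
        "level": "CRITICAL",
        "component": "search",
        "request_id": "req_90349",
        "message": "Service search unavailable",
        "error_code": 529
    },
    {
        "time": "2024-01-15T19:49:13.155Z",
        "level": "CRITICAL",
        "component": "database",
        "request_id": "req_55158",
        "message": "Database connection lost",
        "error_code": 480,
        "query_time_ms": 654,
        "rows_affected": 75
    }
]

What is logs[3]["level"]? "INFO"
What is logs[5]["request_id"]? "req_55158"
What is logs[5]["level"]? "CRITICAL"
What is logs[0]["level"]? "WARNING"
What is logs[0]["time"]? "2024-01-15T19:28:42.780Z"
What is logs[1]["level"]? "CRITICAL"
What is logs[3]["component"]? "storage"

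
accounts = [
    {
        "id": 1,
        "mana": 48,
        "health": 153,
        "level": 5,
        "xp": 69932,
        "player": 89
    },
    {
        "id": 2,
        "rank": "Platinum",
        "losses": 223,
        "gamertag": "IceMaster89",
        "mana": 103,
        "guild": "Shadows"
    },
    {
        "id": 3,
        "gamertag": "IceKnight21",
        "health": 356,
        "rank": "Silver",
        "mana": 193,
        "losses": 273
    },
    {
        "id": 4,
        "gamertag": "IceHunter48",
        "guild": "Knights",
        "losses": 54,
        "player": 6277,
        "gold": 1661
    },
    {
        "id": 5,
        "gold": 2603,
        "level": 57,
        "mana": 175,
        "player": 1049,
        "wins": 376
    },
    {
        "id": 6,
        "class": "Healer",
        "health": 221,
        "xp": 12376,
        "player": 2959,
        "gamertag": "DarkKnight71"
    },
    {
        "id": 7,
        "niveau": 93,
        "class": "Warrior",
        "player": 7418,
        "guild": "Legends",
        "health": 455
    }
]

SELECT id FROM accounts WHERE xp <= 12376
[6]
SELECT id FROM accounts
[1, 2, 3, 4, 5, 6, 7]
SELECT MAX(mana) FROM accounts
193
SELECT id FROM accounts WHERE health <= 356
[1, 3, 6]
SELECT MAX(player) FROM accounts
7418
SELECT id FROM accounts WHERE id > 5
[6, 7]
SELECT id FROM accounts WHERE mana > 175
[3]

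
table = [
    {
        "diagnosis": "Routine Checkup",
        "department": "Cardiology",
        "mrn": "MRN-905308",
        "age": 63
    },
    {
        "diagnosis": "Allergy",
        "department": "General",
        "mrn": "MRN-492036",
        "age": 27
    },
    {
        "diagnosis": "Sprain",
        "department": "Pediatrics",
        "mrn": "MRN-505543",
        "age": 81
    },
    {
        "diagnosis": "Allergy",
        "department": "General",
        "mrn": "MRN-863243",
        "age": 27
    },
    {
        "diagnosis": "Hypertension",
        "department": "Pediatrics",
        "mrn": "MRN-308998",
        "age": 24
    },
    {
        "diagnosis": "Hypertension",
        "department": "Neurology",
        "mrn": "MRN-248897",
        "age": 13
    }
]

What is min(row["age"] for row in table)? 13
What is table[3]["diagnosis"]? "Allergy"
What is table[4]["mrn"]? "MRN-308998"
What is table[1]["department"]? "General"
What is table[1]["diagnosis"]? "Allergy"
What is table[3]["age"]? 27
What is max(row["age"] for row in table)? 81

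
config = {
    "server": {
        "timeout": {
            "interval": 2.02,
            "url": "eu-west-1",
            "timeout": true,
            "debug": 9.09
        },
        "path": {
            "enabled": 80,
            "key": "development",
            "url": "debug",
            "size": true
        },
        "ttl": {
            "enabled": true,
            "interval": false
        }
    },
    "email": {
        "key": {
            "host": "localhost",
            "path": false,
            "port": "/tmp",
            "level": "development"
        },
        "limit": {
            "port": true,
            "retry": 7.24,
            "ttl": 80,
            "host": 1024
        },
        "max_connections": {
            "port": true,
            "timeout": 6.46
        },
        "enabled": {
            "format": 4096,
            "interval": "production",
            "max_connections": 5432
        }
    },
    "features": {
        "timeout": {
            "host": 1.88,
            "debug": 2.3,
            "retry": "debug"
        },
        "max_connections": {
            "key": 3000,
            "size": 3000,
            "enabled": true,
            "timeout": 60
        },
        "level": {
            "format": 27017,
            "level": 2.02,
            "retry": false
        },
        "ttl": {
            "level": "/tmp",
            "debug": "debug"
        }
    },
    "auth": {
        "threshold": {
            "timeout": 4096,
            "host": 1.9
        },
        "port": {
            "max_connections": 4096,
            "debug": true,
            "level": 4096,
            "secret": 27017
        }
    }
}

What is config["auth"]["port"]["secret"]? 27017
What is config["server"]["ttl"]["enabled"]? True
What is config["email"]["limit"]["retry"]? 7.24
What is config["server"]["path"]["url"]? "debug"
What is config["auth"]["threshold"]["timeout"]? 4096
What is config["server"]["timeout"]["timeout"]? True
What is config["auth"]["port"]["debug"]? True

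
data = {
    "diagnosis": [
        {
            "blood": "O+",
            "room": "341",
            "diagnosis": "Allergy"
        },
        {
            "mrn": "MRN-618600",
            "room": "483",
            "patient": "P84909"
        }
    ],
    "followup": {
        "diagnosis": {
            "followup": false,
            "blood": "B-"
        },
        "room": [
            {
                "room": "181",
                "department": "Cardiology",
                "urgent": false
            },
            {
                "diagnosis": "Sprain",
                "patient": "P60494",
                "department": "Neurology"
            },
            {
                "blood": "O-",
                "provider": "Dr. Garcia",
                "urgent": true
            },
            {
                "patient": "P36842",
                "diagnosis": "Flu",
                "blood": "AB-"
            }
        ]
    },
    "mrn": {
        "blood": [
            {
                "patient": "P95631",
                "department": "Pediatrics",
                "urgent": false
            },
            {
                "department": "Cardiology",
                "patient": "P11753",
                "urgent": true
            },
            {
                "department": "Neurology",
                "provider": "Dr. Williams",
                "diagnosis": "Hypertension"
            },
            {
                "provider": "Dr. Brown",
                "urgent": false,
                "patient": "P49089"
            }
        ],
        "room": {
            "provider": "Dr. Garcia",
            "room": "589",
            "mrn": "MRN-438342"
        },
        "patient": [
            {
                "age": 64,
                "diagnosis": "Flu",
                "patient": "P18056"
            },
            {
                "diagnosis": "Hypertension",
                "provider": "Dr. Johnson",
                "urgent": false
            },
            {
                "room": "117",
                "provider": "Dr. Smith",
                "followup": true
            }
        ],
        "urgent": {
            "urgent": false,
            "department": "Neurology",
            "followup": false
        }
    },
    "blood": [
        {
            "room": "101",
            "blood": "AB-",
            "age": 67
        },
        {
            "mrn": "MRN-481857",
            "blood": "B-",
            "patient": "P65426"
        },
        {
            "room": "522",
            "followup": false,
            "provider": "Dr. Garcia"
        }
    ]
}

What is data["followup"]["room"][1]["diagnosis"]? "Sprain"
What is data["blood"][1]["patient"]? "P65426"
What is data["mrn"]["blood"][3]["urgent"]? False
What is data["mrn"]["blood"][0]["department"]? "Pediatrics"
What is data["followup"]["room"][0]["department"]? "Cardiology"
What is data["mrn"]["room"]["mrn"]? "MRN-438342"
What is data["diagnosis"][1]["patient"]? "P84909"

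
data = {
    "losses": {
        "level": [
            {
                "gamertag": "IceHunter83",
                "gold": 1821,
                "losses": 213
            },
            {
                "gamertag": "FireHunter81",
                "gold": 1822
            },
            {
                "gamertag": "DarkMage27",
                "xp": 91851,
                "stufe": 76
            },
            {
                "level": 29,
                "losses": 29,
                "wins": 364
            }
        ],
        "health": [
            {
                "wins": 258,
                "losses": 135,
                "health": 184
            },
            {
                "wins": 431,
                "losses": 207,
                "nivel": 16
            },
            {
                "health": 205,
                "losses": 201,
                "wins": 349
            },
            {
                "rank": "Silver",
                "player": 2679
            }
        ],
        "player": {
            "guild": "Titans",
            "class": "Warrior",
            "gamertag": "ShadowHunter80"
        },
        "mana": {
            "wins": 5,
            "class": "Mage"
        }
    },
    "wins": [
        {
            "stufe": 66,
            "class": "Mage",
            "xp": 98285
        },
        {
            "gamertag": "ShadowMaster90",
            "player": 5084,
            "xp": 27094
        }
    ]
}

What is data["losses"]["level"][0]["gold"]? 1821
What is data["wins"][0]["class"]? "Mage"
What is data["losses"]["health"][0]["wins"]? 258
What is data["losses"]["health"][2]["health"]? 205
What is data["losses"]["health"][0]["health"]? 184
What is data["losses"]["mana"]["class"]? "Mage"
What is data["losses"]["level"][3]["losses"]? 29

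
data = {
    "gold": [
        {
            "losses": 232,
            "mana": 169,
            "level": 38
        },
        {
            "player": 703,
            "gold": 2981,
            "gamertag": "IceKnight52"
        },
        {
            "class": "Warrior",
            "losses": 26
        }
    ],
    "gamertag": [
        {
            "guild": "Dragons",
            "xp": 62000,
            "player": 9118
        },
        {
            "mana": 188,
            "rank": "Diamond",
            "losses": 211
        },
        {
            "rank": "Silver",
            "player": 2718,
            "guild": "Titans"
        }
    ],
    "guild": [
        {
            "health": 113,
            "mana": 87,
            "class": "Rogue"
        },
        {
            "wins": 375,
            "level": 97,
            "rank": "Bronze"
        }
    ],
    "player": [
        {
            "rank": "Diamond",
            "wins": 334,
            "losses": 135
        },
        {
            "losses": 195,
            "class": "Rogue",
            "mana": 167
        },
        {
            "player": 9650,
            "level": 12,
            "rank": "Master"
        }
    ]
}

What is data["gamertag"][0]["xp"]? 62000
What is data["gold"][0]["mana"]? 169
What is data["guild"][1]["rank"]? "Bronze"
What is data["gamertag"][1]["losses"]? 211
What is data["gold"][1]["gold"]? 2981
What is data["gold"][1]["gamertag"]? "IceKnight52"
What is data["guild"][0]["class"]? "Rogue"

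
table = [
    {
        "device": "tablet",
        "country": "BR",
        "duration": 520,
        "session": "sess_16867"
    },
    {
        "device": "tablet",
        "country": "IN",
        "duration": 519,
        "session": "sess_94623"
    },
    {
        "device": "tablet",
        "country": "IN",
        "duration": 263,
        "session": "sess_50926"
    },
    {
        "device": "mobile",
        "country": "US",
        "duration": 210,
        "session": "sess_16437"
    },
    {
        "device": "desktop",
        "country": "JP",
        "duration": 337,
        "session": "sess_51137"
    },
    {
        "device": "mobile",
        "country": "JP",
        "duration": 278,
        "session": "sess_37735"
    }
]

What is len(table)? 6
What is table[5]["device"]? "mobile"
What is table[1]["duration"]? 519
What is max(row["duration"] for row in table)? 520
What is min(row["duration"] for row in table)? 210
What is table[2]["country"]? "IN"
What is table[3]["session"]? "sess_16437"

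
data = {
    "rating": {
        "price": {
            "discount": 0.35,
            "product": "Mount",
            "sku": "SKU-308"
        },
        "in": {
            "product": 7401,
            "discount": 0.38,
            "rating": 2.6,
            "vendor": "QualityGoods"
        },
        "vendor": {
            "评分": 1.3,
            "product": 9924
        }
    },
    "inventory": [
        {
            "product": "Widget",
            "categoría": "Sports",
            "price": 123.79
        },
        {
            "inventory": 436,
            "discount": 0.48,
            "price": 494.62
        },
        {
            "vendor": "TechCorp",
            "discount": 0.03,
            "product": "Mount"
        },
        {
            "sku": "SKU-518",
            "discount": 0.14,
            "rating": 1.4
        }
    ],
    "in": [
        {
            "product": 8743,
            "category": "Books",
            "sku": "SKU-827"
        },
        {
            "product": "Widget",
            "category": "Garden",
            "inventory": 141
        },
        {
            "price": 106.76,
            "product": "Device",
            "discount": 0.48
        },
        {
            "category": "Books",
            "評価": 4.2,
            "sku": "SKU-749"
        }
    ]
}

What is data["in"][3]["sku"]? "SKU-749"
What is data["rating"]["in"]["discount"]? 0.38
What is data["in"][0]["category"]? "Books"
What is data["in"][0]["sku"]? "SKU-827"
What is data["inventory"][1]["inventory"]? 436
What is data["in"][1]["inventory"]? 141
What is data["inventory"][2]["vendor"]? "TechCorp"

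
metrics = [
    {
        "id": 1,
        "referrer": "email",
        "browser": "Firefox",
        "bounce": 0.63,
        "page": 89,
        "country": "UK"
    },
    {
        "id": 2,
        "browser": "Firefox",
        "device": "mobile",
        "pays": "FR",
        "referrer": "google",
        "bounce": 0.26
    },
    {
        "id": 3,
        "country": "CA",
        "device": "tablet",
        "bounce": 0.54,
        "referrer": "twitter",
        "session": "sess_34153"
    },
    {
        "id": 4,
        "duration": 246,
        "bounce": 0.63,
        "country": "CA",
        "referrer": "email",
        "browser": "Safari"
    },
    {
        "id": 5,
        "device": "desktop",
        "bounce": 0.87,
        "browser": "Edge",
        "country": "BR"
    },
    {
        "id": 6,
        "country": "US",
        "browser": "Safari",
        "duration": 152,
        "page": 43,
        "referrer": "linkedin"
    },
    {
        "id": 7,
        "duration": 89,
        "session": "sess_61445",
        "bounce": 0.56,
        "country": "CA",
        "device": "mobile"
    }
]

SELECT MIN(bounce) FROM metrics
0.26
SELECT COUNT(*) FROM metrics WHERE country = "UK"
1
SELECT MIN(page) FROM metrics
43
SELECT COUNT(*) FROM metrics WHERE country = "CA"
3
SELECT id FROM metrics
[1, 2, 3, 4, 5, 6, 7]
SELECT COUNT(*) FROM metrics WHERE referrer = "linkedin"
1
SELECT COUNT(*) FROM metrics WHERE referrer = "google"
1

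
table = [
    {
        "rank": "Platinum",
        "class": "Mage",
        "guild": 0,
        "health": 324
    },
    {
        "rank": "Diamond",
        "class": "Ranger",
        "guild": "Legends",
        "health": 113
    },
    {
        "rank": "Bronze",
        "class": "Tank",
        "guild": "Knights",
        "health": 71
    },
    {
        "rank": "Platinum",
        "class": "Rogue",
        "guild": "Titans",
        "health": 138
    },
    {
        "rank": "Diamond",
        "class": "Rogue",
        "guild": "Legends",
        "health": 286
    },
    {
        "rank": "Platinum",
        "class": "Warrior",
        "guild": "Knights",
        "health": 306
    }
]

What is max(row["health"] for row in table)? 324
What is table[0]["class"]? "Mage"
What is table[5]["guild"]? "Knights"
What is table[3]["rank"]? "Platinum"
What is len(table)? 6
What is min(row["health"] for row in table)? 71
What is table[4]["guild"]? "Legends"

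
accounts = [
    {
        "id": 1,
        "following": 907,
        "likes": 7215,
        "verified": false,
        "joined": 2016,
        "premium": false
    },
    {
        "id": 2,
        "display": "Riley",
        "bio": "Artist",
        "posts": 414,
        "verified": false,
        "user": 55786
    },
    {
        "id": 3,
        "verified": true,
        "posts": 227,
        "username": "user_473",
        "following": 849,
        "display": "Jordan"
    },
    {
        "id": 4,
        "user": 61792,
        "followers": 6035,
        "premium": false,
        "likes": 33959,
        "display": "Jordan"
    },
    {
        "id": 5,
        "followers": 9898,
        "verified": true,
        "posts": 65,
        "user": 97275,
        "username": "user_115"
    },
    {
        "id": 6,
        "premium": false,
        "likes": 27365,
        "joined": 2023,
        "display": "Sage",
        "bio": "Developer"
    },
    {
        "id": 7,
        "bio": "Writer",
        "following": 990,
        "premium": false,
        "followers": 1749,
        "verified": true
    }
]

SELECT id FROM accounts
[1, 2, 3, 4, 5, 6, 7]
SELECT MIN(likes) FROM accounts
7215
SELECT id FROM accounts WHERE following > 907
[7]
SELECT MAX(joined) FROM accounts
2023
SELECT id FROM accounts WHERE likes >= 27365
[4, 6]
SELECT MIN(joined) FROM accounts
2016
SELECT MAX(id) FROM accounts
7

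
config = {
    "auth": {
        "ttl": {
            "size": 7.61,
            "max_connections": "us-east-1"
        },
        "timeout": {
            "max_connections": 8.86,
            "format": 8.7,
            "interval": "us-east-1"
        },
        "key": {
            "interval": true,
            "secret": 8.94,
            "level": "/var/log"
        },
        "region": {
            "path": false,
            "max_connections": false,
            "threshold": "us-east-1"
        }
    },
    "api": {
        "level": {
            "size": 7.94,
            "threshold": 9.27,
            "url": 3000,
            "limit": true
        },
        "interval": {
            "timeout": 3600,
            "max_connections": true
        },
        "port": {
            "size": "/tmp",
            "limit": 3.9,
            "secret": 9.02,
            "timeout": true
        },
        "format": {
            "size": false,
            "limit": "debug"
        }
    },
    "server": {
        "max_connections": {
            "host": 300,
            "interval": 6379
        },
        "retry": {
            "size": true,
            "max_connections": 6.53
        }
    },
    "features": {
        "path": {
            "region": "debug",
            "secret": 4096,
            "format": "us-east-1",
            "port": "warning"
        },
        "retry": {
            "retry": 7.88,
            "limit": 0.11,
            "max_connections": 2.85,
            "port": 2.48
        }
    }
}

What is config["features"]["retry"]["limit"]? 0.11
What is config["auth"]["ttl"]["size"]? 7.61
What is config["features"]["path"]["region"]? "debug"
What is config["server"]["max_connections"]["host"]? 300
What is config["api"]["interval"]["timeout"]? 3600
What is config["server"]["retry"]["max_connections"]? 6.53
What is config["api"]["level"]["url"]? 3000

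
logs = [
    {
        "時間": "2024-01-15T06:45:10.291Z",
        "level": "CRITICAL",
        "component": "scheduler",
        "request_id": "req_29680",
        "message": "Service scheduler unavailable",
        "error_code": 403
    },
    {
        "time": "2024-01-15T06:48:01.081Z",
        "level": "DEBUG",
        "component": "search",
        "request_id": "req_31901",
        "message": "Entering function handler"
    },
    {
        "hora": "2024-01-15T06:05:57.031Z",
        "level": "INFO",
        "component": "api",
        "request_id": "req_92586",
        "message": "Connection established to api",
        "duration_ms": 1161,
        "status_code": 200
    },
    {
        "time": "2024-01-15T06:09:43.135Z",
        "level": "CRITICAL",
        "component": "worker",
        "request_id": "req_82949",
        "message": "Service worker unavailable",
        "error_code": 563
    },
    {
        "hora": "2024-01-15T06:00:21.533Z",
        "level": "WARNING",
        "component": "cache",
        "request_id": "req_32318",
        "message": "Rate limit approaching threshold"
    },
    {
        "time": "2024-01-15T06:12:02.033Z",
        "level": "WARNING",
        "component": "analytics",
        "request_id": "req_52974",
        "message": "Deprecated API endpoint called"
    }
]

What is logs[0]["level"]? "CRITICAL"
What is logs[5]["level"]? "WARNING"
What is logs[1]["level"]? "DEBUG"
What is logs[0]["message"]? "Service scheduler unavailable"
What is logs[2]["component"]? "api"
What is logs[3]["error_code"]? 563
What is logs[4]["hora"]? "2024-01-15T06:00:21.533Z"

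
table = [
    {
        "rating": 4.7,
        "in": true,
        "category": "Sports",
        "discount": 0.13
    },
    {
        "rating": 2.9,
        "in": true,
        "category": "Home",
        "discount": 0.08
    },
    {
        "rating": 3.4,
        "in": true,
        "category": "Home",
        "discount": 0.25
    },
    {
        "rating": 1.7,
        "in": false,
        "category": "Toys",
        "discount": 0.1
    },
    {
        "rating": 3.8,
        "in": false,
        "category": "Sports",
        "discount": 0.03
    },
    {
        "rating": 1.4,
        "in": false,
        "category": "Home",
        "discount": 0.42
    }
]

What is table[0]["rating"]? 4.7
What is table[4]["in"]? False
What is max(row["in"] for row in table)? True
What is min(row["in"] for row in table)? False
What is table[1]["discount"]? 0.08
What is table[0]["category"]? "Sports"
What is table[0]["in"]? True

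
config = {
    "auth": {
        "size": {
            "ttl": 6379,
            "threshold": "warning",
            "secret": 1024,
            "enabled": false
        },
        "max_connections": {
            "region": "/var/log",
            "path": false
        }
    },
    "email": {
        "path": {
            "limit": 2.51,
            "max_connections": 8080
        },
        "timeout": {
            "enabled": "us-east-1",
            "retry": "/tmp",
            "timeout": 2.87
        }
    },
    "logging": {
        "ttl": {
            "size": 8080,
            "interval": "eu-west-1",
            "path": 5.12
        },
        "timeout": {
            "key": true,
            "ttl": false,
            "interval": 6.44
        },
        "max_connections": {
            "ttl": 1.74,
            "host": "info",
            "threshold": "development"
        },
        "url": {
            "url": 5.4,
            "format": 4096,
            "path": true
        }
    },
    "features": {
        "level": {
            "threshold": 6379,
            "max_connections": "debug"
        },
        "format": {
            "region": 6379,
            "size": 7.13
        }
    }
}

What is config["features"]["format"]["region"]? 6379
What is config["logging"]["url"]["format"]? 4096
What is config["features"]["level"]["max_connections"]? "debug"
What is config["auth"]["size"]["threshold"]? "warning"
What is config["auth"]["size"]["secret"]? 1024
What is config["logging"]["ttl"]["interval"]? "eu-west-1"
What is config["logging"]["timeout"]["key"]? True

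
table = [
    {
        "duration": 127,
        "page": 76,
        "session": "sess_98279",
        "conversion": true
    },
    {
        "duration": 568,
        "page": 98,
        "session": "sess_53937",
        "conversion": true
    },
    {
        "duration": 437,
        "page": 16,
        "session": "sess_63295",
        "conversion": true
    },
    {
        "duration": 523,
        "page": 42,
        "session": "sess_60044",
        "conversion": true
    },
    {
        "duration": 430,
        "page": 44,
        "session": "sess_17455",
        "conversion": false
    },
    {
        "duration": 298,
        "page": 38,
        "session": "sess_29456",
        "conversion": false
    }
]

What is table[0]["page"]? 76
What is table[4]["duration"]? 430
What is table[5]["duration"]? 298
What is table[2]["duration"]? 437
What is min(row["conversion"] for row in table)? False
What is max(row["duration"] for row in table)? 568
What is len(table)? 6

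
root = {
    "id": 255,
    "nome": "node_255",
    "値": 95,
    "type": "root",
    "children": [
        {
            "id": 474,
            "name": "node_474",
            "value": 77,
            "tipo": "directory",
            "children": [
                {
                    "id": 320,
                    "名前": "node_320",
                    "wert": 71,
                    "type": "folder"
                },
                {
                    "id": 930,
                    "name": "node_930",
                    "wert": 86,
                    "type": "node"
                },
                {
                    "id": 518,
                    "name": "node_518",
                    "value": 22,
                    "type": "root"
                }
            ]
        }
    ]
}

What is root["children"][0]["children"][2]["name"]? "node_518"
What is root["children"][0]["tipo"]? "directory"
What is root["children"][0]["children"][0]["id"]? 320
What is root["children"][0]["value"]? 77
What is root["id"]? 255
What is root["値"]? 95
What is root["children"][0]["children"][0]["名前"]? "node_320"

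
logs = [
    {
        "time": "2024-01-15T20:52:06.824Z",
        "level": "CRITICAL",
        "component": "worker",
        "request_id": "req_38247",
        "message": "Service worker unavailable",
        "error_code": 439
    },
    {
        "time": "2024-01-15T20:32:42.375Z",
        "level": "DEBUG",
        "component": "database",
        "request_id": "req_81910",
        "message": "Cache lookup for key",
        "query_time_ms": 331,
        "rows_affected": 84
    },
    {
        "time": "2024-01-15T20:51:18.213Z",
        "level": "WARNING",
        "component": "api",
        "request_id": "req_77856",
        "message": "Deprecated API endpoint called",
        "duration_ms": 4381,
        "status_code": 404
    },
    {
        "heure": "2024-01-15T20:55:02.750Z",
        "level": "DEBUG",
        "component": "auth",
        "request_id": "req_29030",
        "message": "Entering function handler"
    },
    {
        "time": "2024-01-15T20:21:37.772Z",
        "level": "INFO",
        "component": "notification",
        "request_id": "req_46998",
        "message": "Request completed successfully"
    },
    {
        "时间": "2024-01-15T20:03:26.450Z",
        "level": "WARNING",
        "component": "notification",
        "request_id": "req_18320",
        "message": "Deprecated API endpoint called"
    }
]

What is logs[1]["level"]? "DEBUG"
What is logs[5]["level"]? "WARNING"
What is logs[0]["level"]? "CRITICAL"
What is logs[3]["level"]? "DEBUG"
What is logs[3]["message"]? "Entering function handler"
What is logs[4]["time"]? "2024-01-15T20:21:37.772Z"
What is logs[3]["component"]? "auth"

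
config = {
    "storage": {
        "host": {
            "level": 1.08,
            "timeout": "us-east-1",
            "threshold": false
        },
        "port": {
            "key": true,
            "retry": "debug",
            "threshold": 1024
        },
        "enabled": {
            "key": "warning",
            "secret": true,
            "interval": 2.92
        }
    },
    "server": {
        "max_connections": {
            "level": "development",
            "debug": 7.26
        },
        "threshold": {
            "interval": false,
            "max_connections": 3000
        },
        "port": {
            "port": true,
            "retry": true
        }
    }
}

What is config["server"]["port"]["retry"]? True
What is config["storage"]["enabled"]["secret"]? True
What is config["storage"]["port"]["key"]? True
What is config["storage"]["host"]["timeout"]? "us-east-1"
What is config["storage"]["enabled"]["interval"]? 2.92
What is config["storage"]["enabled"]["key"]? "warning"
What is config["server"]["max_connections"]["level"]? "development"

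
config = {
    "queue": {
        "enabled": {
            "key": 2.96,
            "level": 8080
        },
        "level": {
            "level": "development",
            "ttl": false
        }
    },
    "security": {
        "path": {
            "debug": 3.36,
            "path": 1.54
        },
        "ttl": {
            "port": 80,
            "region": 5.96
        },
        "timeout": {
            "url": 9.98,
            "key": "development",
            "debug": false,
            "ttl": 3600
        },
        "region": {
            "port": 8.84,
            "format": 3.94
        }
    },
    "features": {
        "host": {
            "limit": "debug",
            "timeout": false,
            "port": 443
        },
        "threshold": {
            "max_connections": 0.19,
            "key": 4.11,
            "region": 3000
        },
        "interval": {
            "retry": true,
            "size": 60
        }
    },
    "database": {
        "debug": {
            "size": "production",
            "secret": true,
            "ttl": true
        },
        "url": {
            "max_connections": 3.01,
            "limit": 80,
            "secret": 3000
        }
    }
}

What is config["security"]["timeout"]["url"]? 9.98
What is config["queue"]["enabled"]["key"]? 2.96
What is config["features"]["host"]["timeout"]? False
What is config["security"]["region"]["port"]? 8.84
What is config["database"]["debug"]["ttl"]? True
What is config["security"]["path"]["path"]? 1.54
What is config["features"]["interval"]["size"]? 60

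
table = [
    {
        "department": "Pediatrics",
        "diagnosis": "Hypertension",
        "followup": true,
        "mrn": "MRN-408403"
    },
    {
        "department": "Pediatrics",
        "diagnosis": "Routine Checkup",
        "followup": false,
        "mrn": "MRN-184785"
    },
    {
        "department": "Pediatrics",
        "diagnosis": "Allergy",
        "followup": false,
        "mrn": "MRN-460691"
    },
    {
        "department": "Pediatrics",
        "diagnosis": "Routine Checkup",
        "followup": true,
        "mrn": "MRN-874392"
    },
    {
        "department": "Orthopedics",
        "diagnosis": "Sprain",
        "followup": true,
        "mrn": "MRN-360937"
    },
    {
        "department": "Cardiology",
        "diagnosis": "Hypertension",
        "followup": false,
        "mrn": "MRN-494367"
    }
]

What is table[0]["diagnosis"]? "Hypertension"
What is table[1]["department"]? "Pediatrics"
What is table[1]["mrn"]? "MRN-184785"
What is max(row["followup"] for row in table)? True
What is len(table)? 6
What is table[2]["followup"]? False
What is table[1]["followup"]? False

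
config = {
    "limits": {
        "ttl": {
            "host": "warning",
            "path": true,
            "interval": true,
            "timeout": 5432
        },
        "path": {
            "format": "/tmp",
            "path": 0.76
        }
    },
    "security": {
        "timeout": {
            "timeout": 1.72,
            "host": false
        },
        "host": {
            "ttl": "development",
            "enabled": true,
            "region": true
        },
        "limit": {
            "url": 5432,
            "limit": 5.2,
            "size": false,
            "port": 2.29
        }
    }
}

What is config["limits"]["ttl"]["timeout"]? 5432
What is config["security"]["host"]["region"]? True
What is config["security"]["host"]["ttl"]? "development"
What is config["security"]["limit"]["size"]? False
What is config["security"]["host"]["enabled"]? True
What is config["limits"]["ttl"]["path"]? True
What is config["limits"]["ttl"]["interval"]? True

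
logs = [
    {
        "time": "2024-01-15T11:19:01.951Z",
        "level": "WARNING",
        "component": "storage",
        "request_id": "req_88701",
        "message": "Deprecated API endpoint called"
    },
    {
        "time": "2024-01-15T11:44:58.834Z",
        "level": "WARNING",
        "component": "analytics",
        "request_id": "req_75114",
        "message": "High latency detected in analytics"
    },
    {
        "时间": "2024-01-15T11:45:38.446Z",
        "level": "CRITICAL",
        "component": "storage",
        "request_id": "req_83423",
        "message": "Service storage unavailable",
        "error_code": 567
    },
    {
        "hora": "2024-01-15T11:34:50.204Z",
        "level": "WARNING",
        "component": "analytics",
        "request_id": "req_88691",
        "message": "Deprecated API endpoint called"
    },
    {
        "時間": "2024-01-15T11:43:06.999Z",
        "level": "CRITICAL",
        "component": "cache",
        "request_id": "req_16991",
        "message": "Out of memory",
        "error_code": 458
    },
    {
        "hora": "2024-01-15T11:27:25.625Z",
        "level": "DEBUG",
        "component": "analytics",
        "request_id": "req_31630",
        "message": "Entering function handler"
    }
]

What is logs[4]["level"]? "CRITICAL"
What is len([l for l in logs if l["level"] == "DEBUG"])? 1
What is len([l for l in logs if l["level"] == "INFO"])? 0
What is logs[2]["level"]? "CRITICAL"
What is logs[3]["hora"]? "2024-01-15T11:34:50.204Z"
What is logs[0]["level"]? "WARNING"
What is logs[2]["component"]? "storage"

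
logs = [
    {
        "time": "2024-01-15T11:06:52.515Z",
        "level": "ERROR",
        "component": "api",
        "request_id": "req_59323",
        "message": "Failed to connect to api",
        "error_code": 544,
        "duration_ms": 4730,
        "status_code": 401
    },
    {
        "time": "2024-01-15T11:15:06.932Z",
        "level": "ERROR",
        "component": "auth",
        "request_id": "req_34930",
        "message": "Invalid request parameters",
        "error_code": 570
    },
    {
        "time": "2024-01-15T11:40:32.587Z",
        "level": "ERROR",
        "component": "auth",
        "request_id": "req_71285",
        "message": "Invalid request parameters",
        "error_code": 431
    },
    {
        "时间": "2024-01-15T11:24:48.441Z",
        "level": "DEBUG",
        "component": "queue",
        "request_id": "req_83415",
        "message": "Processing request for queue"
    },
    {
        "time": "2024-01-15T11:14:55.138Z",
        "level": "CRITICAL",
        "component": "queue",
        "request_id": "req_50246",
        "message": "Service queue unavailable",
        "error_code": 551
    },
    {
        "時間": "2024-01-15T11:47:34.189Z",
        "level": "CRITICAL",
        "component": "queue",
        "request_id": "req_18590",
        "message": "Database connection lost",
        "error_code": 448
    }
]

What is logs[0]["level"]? "ERROR"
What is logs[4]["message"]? "Service queue unavailable"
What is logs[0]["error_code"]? 544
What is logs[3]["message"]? "Processing request for queue"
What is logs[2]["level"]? "ERROR"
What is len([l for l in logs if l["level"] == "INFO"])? 0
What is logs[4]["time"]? "2024-01-15T11:14:55.138Z"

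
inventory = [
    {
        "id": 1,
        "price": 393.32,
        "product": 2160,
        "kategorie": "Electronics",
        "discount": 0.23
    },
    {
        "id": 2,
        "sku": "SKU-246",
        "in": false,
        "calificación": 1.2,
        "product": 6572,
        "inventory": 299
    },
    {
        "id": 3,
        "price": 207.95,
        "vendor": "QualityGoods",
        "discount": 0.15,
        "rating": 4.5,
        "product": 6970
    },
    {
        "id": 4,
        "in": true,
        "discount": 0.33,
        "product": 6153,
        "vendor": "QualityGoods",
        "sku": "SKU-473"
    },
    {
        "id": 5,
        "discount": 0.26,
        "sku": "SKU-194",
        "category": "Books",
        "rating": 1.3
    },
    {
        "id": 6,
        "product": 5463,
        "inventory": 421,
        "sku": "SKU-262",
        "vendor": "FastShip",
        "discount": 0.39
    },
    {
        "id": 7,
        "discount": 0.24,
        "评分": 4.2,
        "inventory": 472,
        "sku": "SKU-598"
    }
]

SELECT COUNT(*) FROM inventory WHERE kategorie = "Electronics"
1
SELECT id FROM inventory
[1, 2, 3, 4, 5, 6, 7]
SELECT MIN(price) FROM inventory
207.95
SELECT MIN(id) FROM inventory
1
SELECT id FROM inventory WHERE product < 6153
[1, 6]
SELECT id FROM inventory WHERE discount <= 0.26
[1, 3, 5, 7]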